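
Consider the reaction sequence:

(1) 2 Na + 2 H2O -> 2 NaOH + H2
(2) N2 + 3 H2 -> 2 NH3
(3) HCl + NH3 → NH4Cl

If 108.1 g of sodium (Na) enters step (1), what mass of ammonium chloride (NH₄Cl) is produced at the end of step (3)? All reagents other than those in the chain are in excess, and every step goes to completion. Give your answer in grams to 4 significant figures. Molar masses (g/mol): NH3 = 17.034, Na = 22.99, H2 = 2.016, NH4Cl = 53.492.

83.84 g

n(Na) = 108.1 / 22.99 = 4.7020 mol.
Reaction (1): Na→H2 ratio 2:1 ⇒ n(H2) = 2.3510 mol.
Reaction (2): H2→NH3 ratio 3:2 ⇒ n(NH3) = 1.5673 mol.
Reaction (3): NH3→NH4Cl ratio 1:1 ⇒ n(NH4Cl) = 1.5673 mol.
Mass of NH4Cl = 1.5673 × 53.492 = 83.841 g.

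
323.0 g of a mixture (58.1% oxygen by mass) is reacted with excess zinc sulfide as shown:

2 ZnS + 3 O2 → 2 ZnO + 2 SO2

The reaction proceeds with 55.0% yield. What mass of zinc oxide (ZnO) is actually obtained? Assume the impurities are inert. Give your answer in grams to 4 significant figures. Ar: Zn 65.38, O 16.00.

Pure O2 available = 323.0 g × 0.581 = 187.66 g.
M(O2) = 2(16.00) = 32.00 g/mol.
M(ZnO) = 65.38 + 16.00 = 81.38 g/mol.
n(O2) = 187.66 g / 32.00 g/mol = 5.8645 mol.
From the equation the O2:ZnO mole ratio is 3:2, so n(ZnO) = 5.8645 × 2/3 = 3.9096 mol.
Mass of ZnO = 3.9096 mol × 81.38 g/mol = 318.17 g.
Actual mass collected = 318.17 g × 0.550 = 174.99 g.

175.0 g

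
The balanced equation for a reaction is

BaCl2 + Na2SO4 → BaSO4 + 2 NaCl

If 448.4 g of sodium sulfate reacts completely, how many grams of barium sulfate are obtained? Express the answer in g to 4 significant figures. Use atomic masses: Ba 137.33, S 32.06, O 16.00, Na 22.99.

M(Na2SO4) = 2(22.99) + 32.06 + 4(16.00) = 142.04 g/mol.
M(BaSO4) = 137.33 + 32.06 + 4(16.00) = 233.39 g/mol.
n(Na2SO4) = 448.40 g / 142.04 g/mol = 3.1569 mol.
From the equation the Na2SO4:BaSO4 mole ratio is 1:1, so n(BaSO4) = 3.1569 × 1/1 = 3.1569 mol.
Mass of BaSO4 = 3.1569 mol × 233.39 g/mol = 736.78 g.

736.8 g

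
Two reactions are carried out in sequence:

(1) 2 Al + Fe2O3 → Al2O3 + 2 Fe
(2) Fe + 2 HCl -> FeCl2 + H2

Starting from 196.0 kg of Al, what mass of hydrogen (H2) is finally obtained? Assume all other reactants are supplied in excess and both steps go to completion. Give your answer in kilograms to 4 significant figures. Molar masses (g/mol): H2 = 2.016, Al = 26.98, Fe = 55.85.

196.0 kg = 196000 g.
n(Al) = 196000 / 26.98 = 7264.6 mol.
Step 1 gives a 2:2 ratio of Al to Fe, so n(Fe) = 7264.6 mol.
In step 2 the Fe:H2 ratio is 1:1, so n(H2) = 7264.6 mol.
Mass of H2 = 7264.6 × 2.016 = 14646 g = 14.65 kg.

14.65 kg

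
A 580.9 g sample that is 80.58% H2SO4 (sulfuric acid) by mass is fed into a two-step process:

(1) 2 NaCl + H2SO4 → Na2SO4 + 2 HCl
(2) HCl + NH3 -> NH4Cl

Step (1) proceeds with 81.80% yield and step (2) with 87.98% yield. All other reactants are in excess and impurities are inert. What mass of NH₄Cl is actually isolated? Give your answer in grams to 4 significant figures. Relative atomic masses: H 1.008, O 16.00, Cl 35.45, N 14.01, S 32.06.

Pure H2SO4 = 580.9 × 0.8058 = 468.09 g.
M(H2SO4) = 2(1.008) + 32.06 + 4(16.00) = 98.076 g/mol.
M(NH4Cl) = 14.01 + 4(1.008) + 35.45 = 53.492 g/mol.
n(H2SO4) = 468.09 / 98.076 = 4.7727 mol.
Step 1 (H2SO4:HCl = 1:2): theoretical n(HCl) = 9.5454 mol; at 81.80% yield, n(HCl) = 7.8082 mol.
Step 2 (HCl:NH4Cl = 1:1): theoretical n(NH4Cl) = 7.8082 mol, so theoretical mass = 7.8082 × 53.492 = 417.67 g.
At 87.98% yield, actual mass of NH4Cl = 417.67 × 0.8798 = 367.47 g.

367.5 g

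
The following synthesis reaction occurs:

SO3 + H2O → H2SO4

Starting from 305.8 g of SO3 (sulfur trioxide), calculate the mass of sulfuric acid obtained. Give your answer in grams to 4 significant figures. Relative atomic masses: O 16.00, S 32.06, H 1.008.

M(SO3) = 32.06 + 3(16.00) = 80.06 g/mol.
M(H2SO4) = 2(1.008) + 32.06 + 4(16.00) = 98.076 g/mol.
n(SO3) = 305.80 g / 80.06 g/mol = 3.8196 mol.
From the equation the SO3:H2SO4 mole ratio is 1:1, so n(H2SO4) = 3.8196 × 1/1 = 3.8196 mol.
Mass of H2SO4 = 3.8196 mol × 98.076 g/mol = 374.61 g.

374.6 g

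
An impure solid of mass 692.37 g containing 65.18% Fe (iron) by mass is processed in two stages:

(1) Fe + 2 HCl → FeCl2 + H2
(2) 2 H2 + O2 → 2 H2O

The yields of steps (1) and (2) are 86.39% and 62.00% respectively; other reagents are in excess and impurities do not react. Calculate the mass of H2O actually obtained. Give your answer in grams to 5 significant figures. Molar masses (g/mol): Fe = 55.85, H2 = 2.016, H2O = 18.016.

77.973 g

Pure Fe = 692.37 × 0.6518 = 451.287 g.
n(Fe) = 451.287 / 55.85 = 8.08034 mol.
Step 1 (Fe:H2 = 1:1): theoretical n(H2) = 8.08034 mol; at 86.39% yield, n(H2) = 6.98060 mol.
Step 2 (H2:H2O = 2:2): theoretical n(H2O) = 6.98060 mol, so theoretical mass = 6.98060 × 18.016 = 125.763 g.
At 62.00% yield, actual mass of H2O = 125.763 × 0.6200 = 77.9728 g.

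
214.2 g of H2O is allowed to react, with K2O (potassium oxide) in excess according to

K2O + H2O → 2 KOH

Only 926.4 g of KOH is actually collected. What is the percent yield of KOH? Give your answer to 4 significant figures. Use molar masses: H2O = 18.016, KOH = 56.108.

n(H2O) = 214.20 g / 18.016 g/mol = 11.889 mol.
From the equation the H2O:KOH mole ratio is 1:2, so n(KOH) = 11.889 × 2/1 = 23.779 mol.
Mass of KOH = 23.779 mol × 56.108 g/mol = 1334.2 g.
This is the theoretical yield. Percent yield = 926.4 g / 1334.2 g × 100% = 69.436%.

69.44 %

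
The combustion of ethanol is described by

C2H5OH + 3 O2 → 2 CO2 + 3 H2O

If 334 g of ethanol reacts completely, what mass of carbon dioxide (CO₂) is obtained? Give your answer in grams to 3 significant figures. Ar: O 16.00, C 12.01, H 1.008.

638 g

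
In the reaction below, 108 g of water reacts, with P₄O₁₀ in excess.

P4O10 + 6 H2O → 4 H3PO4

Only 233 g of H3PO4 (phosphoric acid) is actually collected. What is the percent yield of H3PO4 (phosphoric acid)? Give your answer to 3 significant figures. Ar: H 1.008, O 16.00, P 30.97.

M(H2O) = 2(1.008) + 16.00 = 18.016 g/mol.
M(H3PO4) = 3(1.008) + 30.97 + 4(16.00) = 97.994 g/mol.
n(H2O) = 108.0 g / 18.016 g/mol = 5.995 mol.
From the equation the H2O:H3PO4 mole ratio is 6:4, so n(H3PO4) = 5.995 × 4/6 = 3.996 mol.
Mass of H3PO4 = 3.996 mol × 97.994 g/mol = 391.6 g.
This is the theoretical yield. Percent yield = 233 g / 391.6 g × 100% = 59.50%.

59.5 %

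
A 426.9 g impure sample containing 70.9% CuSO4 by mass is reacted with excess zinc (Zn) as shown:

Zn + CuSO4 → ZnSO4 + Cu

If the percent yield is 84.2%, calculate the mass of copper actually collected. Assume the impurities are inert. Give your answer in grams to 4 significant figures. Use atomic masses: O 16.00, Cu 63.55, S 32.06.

101.5 g

Pure CuSO4 available = 426.9 g × 0.709 = 302.67 g.
M(CuSO4) = 63.55 + 32.06 + 4(16.00) = 159.61 g/mol.
M(Cu) = 63.55 g/mol.
n(CuSO4) = 302.67 g / 159.61 g/mol = 1.8963 mol.
From the equation the CuSO4:Cu mole ratio is 1:1, so n(Cu) = 1.8963 × 1/1 = 1.8963 mol.
Mass of Cu = 1.8963 mol × 63.55 g/mol = 120.51 g.
Actual mass collected = 120.51 g × 0.842 = 101.47 g.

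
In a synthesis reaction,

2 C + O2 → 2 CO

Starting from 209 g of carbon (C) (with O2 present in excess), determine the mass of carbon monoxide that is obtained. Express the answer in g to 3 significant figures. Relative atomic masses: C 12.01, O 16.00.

M(C) = 12.01 g/mol.
M(CO) = 12.01 + 16.00 = 28.01 g/mol.
n(C) = 209.0 g / 12.01 g/mol = 17.40 mol.
From the equation the C:CO mole ratio is 2:2, so n(CO) = 17.40 × 2/2 = 17.40 mol.
Mass of CO = 17.40 mol × 28.01 g/mol = 487.4 g.

487 g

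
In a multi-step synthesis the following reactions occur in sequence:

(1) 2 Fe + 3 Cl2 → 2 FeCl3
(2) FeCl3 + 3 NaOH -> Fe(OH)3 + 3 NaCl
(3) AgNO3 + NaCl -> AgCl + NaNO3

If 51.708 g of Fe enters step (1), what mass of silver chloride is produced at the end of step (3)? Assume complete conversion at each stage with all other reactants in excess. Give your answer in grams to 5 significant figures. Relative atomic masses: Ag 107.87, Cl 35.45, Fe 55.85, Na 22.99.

M(Fe) = 55.85 g/mol.
M(AgCl) = 107.87 + 35.45 = 143.32 g/mol.
n(Fe) = 51.708 / 55.85 = 0.925837 mol.
Reaction (1): Fe→FeCl3 ratio 2:2 ⇒ n(FeCl3) = 0.925837 mol.
Reaction (2): FeCl3→NaCl ratio 1:3 ⇒ n(NaCl) = 2.77751 mol.
Reaction (3): NaCl→AgCl ratio 1:1 ⇒ n(AgCl) = 2.77751 mol.
Mass of AgCl = 2.77751 × 143.32 = 398.073 g.

398.07 g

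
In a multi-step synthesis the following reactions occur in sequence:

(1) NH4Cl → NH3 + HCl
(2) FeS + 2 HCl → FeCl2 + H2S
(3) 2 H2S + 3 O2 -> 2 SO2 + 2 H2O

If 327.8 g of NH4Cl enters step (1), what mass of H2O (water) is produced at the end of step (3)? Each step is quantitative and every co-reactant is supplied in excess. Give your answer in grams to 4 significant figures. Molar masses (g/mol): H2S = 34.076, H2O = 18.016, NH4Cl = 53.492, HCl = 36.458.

55.20 g

n(NH4Cl) = 327.8 / 53.492 = 6.1280 mol.
Reaction (1): NH4Cl→HCl ratio 1:1 ⇒ n(HCl) = 6.1280 mol.
Reaction (2): HCl→H2S ratio 2:1 ⇒ n(H2S) = 3.0640 mol.
Reaction (3): H2S→H2O ratio 2:2 ⇒ n(H2O) = 3.0640 mol.
Mass of H2O = 3.0640 × 18.016 = 55.201 g.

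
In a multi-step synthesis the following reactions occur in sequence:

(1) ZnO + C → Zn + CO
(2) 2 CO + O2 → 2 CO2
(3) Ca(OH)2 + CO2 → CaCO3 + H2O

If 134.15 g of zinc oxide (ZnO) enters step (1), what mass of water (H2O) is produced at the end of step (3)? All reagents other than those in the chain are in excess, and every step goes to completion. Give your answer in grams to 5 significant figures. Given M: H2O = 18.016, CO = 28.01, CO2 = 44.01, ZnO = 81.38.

29.698 g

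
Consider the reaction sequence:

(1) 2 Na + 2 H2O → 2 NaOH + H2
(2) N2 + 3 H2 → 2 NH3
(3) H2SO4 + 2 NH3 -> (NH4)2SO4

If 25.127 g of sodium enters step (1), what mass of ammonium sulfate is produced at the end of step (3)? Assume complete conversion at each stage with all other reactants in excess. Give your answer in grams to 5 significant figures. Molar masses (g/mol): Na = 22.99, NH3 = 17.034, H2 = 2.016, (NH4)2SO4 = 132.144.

n(Na) = 25.127 / 22.99 = 1.09295 mol.
Reaction (1): Na→H2 ratio 2:1 ⇒ n(H2) = 0.546477 mol.
Reaction (2): H2→NH3 ratio 3:2 ⇒ n(NH3) = 0.364318 mol.
Reaction (3): NH3→(NH4)2SO4 ratio 2:1 ⇒ n((NH4)2SO4) = 0.182159 mol.
Mass of (NH4)2SO4 = 0.182159 × 132.144 = 24.0712 g.

24.071 g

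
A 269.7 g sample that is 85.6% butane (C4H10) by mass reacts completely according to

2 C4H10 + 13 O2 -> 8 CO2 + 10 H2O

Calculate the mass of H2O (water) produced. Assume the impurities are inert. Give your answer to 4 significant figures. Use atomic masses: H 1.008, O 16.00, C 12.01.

357.8 g

Mass of pure C4H10 = 269.7 g × 0.856 = 230.86 g.
M(C4H10) = 4(12.01) + 10(1.008) = 58.12 g/mol.
M(H2O) = 2(1.008) + 16.00 = 18.016 g/mol.
n(C4H10) = 230.86 g / 58.12 g/mol = 3.9722 mol.
From the equation the C4H10:H2O mole ratio is 2:10, so n(H2O) = 3.9722 × 10/2 = 19.861 mol.
Mass of H2O = 19.861 mol × 18.016 g/mol = 357.81 g.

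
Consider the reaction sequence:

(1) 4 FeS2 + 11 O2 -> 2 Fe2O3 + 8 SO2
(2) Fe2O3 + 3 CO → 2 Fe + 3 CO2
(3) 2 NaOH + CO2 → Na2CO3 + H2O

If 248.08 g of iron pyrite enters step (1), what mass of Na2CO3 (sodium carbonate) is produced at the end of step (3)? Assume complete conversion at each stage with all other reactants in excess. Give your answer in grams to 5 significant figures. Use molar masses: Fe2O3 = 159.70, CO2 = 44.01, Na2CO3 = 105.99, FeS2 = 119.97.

n(FeS2) = 248.08 / 119.97 = 2.06785 mol.
Reaction (1): FeS2→Fe2O3 ratio 4:2 ⇒ n(Fe2O3) = 1.03393 mol.
Reaction (2): Fe2O3→CO2 ratio 1:3 ⇒ n(CO2) = 3.10178 mol.
Reaction (3): CO2→Na2CO3 ratio 1:1 ⇒ n(Na2CO3) = 3.10178 mol.
Mass of Na2CO3 = 3.10178 × 105.99 = 328.757 g.

328.76 g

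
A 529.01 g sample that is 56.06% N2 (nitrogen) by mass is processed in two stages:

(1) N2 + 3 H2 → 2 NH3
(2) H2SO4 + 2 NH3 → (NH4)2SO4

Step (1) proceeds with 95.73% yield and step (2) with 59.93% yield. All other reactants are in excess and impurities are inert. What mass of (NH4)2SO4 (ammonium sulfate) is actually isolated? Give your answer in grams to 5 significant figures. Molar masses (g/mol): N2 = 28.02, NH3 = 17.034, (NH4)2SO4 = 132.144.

Pure N2 = 529.01 × 0.5606 = 296.563 g.
n(N2) = 296.563 / 28.02 = 10.5840 mol.
Step 1 (N2:NH3 = 1:2): theoretical n(NH3) = 21.1680 mol; at 95.73% yield, n(NH3) = 20.2641 mol.
Step 2 (NH3:(NH4)2SO4 = 2:1): theoretical n((NH4)2SO4) = 10.1320 mol, so theoretical mass = 10.1320 × 132.144 = 1338.89 g.
At 59.93% yield, actual mass of (NH4)2SO4 = 1338.89 × 0.5993 = 802.396 g.

802.40 g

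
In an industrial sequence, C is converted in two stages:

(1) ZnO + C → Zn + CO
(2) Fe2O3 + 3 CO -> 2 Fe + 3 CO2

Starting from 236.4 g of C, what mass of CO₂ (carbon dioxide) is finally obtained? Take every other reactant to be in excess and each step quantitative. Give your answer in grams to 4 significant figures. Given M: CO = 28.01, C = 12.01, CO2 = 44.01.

866.3 g

n(C) = 236.40 / 12.01 = 19.684 mol.
Step 1 gives a 1:1 ratio of C to CO, so n(CO) = 19.684 mol.
In step 2 the CO:CO2 ratio is 3:3, so n(CO2) = 19.684 mol.
Mass of CO2 = 19.684 × 44.01 = 866.28 g.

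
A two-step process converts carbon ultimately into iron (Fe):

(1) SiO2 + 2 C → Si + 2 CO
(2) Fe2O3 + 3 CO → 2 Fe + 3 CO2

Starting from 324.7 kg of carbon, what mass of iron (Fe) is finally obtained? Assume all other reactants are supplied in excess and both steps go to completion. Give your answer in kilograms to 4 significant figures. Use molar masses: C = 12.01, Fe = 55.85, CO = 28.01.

324.7 kg = 324700 g.
n(C) = 324700 / 12.01 = 27036 mol.
Step 1 gives a 2:2 ratio of C to CO, so n(CO) = 27036 mol.
In step 2 the CO:Fe ratio is 3:2, so n(Fe) = 18024 mol.
Mass of Fe = 18024 × 55.85 = 1.0066 × 10^6 g = 1007 kg.

1007 kg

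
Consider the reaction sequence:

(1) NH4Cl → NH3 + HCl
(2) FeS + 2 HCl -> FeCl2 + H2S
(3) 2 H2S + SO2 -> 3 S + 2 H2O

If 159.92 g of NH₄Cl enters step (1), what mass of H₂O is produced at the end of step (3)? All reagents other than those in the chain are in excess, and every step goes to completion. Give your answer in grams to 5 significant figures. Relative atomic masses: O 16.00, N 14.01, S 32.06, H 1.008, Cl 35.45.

26.930 g

M(NH4Cl) = 14.01 + 4(1.008) + 35.45 = 53.492 g/mol.
M(H2O) = 2(1.008) + 16.00 = 18.016 g/mol.
n(NH4Cl) = 159.92 / 53.492 = 2.98961 mol.
Reaction (1): NH4Cl→HCl ratio 1:1 ⇒ n(HCl) = 2.98961 mol.
Reaction (2): HCl→H2S ratio 2:1 ⇒ n(H2S) = 1.49480 mol.
Reaction (3): H2S→H2O ratio 2:2 ⇒ n(H2O) = 1.49480 mol.
Mass of H2O = 1.49480 × 18.016 = 26.9304 g.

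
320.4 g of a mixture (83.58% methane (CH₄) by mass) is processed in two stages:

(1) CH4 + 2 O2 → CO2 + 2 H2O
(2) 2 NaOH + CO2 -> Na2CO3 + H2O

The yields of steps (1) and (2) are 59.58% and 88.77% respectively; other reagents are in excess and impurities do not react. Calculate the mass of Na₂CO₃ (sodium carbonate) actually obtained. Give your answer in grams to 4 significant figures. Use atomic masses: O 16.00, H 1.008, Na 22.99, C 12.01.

935.8 g

Pure CH4 = 320.4 × 0.8358 = 267.79 g.
M(CH4) = 12.01 + 4(1.008) = 16.042 g/mol.
M(Na2CO3) = 2(22.99) + 12.01 + 3(16.00) = 105.99 g/mol.
n(CH4) = 267.79 / 16.042 = 16.693 mol.
Step 1 (CH4:CO2 = 1:1): theoretical n(CO2) = 16.693 mol; at 59.58% yield, n(CO2) = 9.9457 mol.
Step 2 (CO2:Na2CO3 = 1:1): theoretical n(Na2CO3) = 9.9457 mol, so theoretical mass = 9.9457 × 105.99 = 1054.1 g.
At 88.77% yield, actual mass of Na2CO3 = 1054.1 × 0.8877 = 935.77 g.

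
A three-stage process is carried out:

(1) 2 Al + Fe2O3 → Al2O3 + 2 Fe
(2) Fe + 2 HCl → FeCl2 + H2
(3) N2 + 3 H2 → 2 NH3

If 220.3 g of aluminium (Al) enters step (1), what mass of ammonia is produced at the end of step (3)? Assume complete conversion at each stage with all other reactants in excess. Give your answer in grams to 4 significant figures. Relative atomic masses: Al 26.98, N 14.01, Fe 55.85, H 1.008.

M(Al) = 26.98 g/mol.
M(NH3) = 14.01 + 3(1.008) = 17.034 g/mol.
n(Al) = 220.3 / 26.98 = 8.1653 mol.
Reaction (1): Al→Fe ratio 2:2 ⇒ n(Fe) = 8.1653 mol.
Reaction (2): Fe→H2 ratio 1:1 ⇒ n(H2) = 8.1653 mol.
Reaction (3): H2→NH3 ratio 3:2 ⇒ n(NH3) = 5.4435 mol.
Mass of NH3 = 5.4435 × 17.034 = 92.725 g.

92.73 g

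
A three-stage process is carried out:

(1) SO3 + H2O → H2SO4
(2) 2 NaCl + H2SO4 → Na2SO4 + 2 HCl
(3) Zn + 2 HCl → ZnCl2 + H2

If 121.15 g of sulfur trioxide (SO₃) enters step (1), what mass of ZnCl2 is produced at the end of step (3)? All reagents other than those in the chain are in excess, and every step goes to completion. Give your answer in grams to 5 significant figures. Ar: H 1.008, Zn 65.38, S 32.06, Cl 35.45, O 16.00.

M(SO3) = 32.06 + 3(16.00) = 80.06 g/mol.
M(ZnCl2) = 65.38 + 2(35.45) = 136.28 g/mol.
n(SO3) = 121.15 / 80.06 = 1.51324 mol.
Reaction (1): SO3→H2SO4 ratio 1:1 ⇒ n(H2SO4) = 1.51324 mol.
Reaction (2): H2SO4→HCl ratio 1:2 ⇒ n(HCl) = 3.02648 mol.
Reaction (3): HCl→ZnCl2 ratio 2:1 ⇒ n(ZnCl2) = 1.51324 mol.
Mass of ZnCl2 = 1.51324 × 136.28 = 206.224 g.

206.22 g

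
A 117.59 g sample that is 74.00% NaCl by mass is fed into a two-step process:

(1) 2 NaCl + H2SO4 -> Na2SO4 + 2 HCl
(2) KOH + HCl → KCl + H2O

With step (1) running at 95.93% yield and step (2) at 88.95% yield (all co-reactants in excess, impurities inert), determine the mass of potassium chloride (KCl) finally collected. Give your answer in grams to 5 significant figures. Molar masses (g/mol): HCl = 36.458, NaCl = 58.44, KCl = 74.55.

94.720 g

Pure NaCl = 117.59 × 0.7400 = 87.0166 g.
n(NaCl) = 87.0166 / 58.44 = 1.48899 mol.
Step 1 (NaCl:HCl = 2:2): theoretical n(HCl) = 1.48899 mol; at 95.93% yield, n(HCl) = 1.42839 mol.
Step 2 (HCl:KCl = 1:1): theoretical n(KCl) = 1.42839 mol, so theoretical mass = 1.42839 × 74.55 = 106.486 g.
At 88.95% yield, actual mass of KCl = 106.486 × 0.8895 = 94.7196 g.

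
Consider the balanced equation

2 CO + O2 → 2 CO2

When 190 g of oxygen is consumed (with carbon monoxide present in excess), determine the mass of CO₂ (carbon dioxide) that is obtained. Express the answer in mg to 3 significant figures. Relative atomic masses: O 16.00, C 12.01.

523000 mg

M(O2) = 2(16.00) = 32.00 g/mol.
M(CO2) = 12.01 + 2(16.00) = 44.01 g/mol.
n(O2) = 190.0 g / 32.00 g/mol = 5.938 mol.
From the equation the O2:CO2 mole ratio is 1:2, so n(CO2) = 5.938 × 2/1 = 11.88 mol.
Mass of CO2 = 11.88 mol × 44.01 g/mol = 522.6 g.
Converting to mg: 522.6 g = 523000 mg.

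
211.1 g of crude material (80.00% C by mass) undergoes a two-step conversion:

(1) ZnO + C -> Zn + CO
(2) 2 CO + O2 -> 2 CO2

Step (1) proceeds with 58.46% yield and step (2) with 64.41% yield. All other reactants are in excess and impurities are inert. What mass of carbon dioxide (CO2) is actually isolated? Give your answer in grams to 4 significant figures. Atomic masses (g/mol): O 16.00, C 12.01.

Pure C = 211.1 × 0.8000 = 168.88 g.
M(C) = 12.01 g/mol.
M(CO2) = 12.01 + 2(16.00) = 44.01 g/mol.
n(C) = 168.88 / 12.01 = 14.062 mol.
Step 1 (C:CO = 1:1): theoretical n(CO) = 14.062 mol; at 58.46% yield, n(CO) = 8.2204 mol.
Step 2 (CO:CO2 = 2:2): theoretical n(CO2) = 8.2204 mol, so theoretical mass = 8.2204 × 44.01 = 361.78 g.
At 64.41% yield, actual mass of CO2 = 361.78 × 0.6441 = 233.02 g.

233.0 g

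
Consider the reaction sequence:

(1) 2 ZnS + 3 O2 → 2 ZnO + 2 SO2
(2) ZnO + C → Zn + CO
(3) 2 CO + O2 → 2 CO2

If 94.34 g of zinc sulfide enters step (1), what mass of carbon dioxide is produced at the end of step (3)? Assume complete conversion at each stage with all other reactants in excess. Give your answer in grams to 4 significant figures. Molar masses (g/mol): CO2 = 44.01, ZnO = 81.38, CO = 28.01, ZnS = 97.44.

42.61 g

n(ZnS) = 94.34 / 97.44 = 0.96819 mol.
Reaction (1): ZnS→ZnO ratio 2:2 ⇒ n(ZnO) = 0.96819 mol.
Reaction (2): ZnO→CO ratio 1:1 ⇒ n(CO) = 0.96819 mol.
Reaction (3): CO→CO2 ratio 2:2 ⇒ n(CO2) = 0.96819 mol.
Mass of CO2 = 0.96819 × 44.01 = 42.610 g.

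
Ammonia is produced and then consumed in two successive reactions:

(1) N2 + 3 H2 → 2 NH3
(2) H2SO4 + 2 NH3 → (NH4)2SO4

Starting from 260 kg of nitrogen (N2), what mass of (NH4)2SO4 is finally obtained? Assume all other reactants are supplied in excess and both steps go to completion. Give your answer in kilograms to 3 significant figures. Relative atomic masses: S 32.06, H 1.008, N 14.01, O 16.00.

1230 kg

M(N2) = 2(14.01) = 28.02 g/mol.
M((NH4)2SO4) = 2(14.01) + 8(1.008) + 32.06 + 4(16.00) = 132.144 g/mol.
260 kg = 260000 g.
n(N2) = 260000 / 28.02 = 9279 mol.
Step 1 gives a 1:2 ratio of N2 to NH3, so n(NH3) = 18560 mol.
In step 2 the NH3:(NH4)2SO4 ratio is 2:1, so n((NH4)2SO4) = 9279 mol.
Mass of (NH4)2SO4 = 9279 × 132.144 = 1.226 × 10^6 g = 1230 kg.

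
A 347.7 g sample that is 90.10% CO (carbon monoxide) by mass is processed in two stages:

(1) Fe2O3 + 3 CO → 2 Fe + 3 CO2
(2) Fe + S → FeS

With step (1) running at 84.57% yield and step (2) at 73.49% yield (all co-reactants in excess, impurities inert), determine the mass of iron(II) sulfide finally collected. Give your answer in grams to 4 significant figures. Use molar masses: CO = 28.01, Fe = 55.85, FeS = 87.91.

Pure CO = 347.7 × 0.9010 = 313.28 g.
n(CO) = 313.28 / 28.01 = 11.184 mol.
Step 1 (CO:Fe = 3:2): theoretical n(Fe) = 7.4563 mol; at 84.57% yield, n(Fe) = 6.3058 mol.
Step 2 (Fe:FeS = 1:1): theoretical n(FeS) = 6.3058 mol, so theoretical mass = 6.3058 × 87.91 = 554.34 g.
At 73.49% yield, actual mass of FeS = 554.34 × 0.7349 = 407.39 g.

407.4 g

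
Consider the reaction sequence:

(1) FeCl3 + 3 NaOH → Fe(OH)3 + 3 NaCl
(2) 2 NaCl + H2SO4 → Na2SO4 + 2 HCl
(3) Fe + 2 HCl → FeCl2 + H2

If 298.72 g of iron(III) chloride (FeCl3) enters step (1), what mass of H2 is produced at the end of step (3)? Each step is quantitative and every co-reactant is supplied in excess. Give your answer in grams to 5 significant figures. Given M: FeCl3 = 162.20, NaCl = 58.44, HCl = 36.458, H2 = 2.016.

5.5692 g

n(FeCl3) = 298.72 / 162.20 = 1.84168 mol.
Reaction (1): FeCl3→NaCl ratio 1:3 ⇒ n(NaCl) = 5.52503 mol.
Reaction (2): NaCl→HCl ratio 2:2 ⇒ n(HCl) = 5.52503 mol.
Reaction (3): HCl→H2 ratio 2:1 ⇒ n(H2) = 2.76252 mol.
Mass of H2 = 2.76252 × 2.016 = 5.56923 g.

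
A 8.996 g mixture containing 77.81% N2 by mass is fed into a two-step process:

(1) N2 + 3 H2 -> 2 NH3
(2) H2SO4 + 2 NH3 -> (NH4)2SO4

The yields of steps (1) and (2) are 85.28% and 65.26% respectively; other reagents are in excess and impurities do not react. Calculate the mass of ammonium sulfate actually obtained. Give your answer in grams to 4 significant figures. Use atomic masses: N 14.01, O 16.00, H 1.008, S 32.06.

Pure N2 = 8.996 × 0.7781 = 6.9998 g.
M(N2) = 2(14.01) = 28.02 g/mol.
M((NH4)2SO4) = 2(14.01) + 8(1.008) + 32.06 + 4(16.00) = 132.144 g/mol.
n(N2) = 6.9998 / 28.02 = 0.24981 mol.
Step 1 (N2:NH3 = 1:2): theoretical n(NH3) = 0.49963 mol; at 85.28% yield, n(NH3) = 0.42608 mol.
Step 2 (NH3:(NH4)2SO4 = 2:1): theoretical n((NH4)2SO4) = 0.21304 mol, so theoretical mass = 0.21304 × 132.144 = 28.152 g.
At 65.26% yield, actual mass of (NH4)2SO4 = 28.152 × 0.6526 = 18.372 g.

18.37 g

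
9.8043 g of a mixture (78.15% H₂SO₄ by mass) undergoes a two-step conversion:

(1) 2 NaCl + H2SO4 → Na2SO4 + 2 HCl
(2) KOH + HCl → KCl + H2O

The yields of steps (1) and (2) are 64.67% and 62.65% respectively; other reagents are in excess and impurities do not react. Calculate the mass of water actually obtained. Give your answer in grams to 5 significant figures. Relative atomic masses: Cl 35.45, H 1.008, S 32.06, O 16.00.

Pure H2SO4 = 9.8043 × 0.7815 = 7.66206 g.
M(H2SO4) = 2(1.008) + 32.06 + 4(16.00) = 98.076 g/mol.
M(H2O) = 2(1.008) + 16.00 = 18.016 g/mol.
n(H2SO4) = 7.66206 / 98.076 = 0.0781237 mol.
Step 1 (H2SO4:HCl = 1:2): theoretical n(HCl) = 0.156247 mol; at 64.67% yield, n(HCl) = 0.101045 mol.
Step 2 (HCl:H2O = 1:1): theoretical n(H2O) = 0.101045 mol, so theoretical mass = 0.101045 × 18.016 = 1.82043 g.
At 62.65% yield, actual mass of H2O = 1.82043 × 0.6265 = 1.14050 g.

1.1405 g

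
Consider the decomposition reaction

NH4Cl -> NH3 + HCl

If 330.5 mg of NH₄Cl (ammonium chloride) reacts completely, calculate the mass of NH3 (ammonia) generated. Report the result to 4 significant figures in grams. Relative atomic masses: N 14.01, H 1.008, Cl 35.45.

M(NH4Cl) = 14.01 + 4(1.008) + 35.45 = 53.492 g/mol.
M(NH3) = 14.01 + 3(1.008) = 17.034 g/mol.
Convert: 330.5 mg = 0.33050 g.
n(NH4Cl) = 0.33050 g / 53.492 g/mol = 0.0061785 mol.
From the equation the NH4Cl:NH3 mole ratio is 1:1, so n(NH3) = 0.0061785 × 1/1 = 0.0061785 mol.
Mass of NH3 = 0.0061785 mol × 17.034 g/mol = 0.10524 g.

0.1052 g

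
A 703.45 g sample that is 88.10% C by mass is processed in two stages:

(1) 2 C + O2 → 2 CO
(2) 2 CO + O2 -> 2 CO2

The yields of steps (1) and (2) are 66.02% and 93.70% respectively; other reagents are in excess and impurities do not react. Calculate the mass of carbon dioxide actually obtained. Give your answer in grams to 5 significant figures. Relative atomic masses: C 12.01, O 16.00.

1404.9 g

Pure C = 703.45 × 0.8810 = 619.739 g.
M(C) = 12.01 g/mol.
M(CO2) = 12.01 + 2(16.00) = 44.01 g/mol.
n(C) = 619.739 / 12.01 = 51.6020 mol.
Step 1 (C:CO = 2:2): theoretical n(CO) = 51.6020 mol; at 66.02% yield, n(CO) = 34.0676 mol.
Step 2 (CO:CO2 = 2:2): theoretical n(CO2) = 34.0676 mol, so theoretical mass = 34.0676 × 44.01 = 1499.32 g.
At 93.70% yield, actual mass of CO2 = 1499.32 × 0.9370 = 1404.86 g.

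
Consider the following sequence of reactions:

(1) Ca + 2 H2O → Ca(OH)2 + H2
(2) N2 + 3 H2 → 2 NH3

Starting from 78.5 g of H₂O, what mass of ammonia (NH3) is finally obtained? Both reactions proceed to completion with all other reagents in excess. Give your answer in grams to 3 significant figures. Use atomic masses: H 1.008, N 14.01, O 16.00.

M(H2O) = 2(1.008) + 16.00 = 18.016 g/mol.
M(NH3) = 14.01 + 3(1.008) = 17.034 g/mol.
n(H2O) = 78.50 / 18.016 = 4.357 mol.
Step 1 gives a 2:1 ratio of H2O to H2, so n(H2) = 2.179 mol.
In step 2 the H2:NH3 ratio is 3:2, so n(NH3) = 1.452 mol.
Mass of NH3 = 1.452 × 17.034 = 24.74 g.

24.7 g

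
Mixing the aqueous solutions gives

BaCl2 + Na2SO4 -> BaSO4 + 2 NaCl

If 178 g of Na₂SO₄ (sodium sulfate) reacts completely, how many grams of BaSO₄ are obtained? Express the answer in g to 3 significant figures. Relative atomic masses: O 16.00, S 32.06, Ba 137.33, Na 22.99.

292 g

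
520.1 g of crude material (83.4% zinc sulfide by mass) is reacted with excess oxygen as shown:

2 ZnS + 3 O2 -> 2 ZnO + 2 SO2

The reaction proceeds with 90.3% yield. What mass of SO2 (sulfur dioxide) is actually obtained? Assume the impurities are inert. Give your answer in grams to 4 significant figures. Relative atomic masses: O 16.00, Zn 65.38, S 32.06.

257.5 g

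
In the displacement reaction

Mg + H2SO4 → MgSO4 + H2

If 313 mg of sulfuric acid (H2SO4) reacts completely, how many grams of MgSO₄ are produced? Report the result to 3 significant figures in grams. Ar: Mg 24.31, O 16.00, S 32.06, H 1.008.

M(H2SO4) = 2(1.008) + 32.06 + 4(16.00) = 98.076 g/mol.
M(MgSO4) = 24.31 + 32.06 + 4(16.00) = 120.37 g/mol.
Convert: 313 mg = 0.3130 g.
n(H2SO4) = 0.3130 g / 98.076 g/mol = 0.003191 mol.
From the equation the H2SO4:MgSO4 mole ratio is 1:1, so n(MgSO4) = 0.003191 × 1/1 = 0.003191 mol.
Mass of MgSO4 = 0.003191 mol × 120.37 g/mol = 0.3841 g.

0.384 g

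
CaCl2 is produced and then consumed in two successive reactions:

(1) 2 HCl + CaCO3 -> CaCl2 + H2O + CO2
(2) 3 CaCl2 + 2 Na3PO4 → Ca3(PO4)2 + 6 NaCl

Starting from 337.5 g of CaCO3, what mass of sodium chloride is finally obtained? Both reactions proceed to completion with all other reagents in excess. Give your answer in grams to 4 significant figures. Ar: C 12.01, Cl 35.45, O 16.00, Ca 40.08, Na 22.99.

M(CaCO3) = 40.08 + 12.01 + 3(16.00) = 100.09 g/mol.
M(NaCl) = 22.99 + 35.45 = 58.44 g/mol.
n(CaCO3) = 337.50 / 100.09 = 3.3720 mol.
Step 1 gives a 1:1 ratio of CaCO3 to CaCl2, so n(CaCl2) = 3.3720 mol.
In step 2 the CaCl2:NaCl ratio is 3:6, so n(NaCl) = 6.7439 mol.
Mass of NaCl = 6.7439 × 58.44 = 394.12 g.

394.1 g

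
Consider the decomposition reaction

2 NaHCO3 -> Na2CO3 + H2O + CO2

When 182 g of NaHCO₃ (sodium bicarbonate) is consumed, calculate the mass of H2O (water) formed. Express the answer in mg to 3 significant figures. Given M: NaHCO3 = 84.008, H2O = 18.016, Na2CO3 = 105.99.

n(NaHCO3) = 182.0 g / 84.008 g/mol = 2.166 mol.
From the equation the NaHCO3:H2O mole ratio is 2:1, so n(H2O) = 2.166 × 1/2 = 1.083 mol.
Mass of H2O = 1.083 mol × 18.016 g/mol = 19.52 g.
Converting to mg: 19.52 g = 19500 mg.

19500 mg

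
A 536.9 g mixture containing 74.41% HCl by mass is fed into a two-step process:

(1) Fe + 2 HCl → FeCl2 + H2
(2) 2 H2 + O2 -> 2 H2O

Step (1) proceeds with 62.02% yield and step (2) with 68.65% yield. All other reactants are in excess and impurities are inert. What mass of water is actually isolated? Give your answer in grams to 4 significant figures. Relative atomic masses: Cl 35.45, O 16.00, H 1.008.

42.03 g

Pure HCl = 536.9 × 0.7441 = 399.51 g.
M(HCl) = 1.008 + 35.45 = 36.458 g/mol.
M(H2O) = 2(1.008) + 16.00 = 18.016 g/mol.
n(HCl) = 399.51 / 36.458 = 10.958 mol.
Step 1 (HCl:H2 = 2:1): theoretical n(H2) = 5.4790 mol; at 62.02% yield, n(H2) = 3.3981 mol.
Step 2 (H2:H2O = 2:2): theoretical n(H2O) = 3.3981 mol, so theoretical mass = 3.3981 × 18.016 = 61.220 g.
At 68.65% yield, actual mass of H2O = 61.220 × 0.6865 = 42.027 g.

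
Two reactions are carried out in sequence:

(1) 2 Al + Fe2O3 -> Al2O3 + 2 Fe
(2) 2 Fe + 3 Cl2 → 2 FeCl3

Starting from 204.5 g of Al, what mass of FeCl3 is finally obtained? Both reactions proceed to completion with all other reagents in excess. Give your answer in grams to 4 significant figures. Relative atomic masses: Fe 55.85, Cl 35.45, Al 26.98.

1229 g

M(Al) = 26.98 g/mol.
M(FeCl3) = 55.85 + 3(35.45) = 162.20 g/mol.
n(Al) = 204.50 / 26.98 = 7.5797 mol.
Step 1 gives a 2:2 ratio of Al to Fe, so n(Fe) = 7.5797 mol.
In step 2 the Fe:FeCl3 ratio is 2:2, so n(FeCl3) = 7.5797 mol.
Mass of FeCl3 = 7.5797 × 162.20 = 1229.4 g.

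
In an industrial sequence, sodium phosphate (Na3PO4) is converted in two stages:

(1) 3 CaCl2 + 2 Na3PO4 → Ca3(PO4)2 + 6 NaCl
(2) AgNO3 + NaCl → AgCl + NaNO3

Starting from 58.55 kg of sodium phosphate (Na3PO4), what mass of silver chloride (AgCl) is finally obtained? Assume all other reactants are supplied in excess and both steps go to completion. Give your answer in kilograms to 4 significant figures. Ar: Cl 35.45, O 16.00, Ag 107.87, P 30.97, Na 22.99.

M(Na3PO4) = 3(22.99) + 30.97 + 4(16.00) = 163.94 g/mol.
M(AgCl) = 107.87 + 35.45 = 143.32 g/mol.
58.55 kg = 58550 g.
n(Na3PO4) = 58550 / 163.94 = 357.14 mol.
Step 1 gives a 2:6 ratio of Na3PO4 to NaCl, so n(NaCl) = 1071.4 mol.
In step 2 the NaCl:AgCl ratio is 1:1, so n(AgCl) = 1071.4 mol.
Mass of AgCl = 1071.4 × 143.32 = 153560 g = 153.6 kg.

153.6 kg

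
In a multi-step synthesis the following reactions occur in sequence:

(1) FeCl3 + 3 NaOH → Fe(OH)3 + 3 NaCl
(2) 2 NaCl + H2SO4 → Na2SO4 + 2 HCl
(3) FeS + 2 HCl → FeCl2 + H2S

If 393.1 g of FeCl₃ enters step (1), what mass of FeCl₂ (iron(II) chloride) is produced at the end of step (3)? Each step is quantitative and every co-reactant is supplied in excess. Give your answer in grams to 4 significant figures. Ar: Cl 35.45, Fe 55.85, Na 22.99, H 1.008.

460.8 g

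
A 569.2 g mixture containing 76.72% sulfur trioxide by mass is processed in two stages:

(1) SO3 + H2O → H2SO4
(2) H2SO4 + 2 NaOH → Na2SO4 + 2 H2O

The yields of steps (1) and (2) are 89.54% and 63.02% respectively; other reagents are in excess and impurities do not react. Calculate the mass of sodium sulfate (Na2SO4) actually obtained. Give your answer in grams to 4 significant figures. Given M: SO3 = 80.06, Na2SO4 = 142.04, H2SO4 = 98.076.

437.2 g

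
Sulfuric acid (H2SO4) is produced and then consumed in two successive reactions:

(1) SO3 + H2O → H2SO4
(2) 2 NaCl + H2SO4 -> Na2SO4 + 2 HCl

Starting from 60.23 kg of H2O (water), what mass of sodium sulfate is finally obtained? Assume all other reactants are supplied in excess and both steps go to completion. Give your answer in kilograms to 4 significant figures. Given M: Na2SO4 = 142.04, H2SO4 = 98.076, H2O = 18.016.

60.23 kg = 60230 g.
n(H2O) = 60230 / 18.016 = 3343.1 mol.
Step 1 gives a 1:1 ratio of H2O to H2SO4, so n(H2SO4) = 3343.1 mol.
In step 2 the H2SO4:Na2SO4 ratio is 1:1, so n(Na2SO4) = 3343.1 mol.
Mass of Na2SO4 = 3343.1 × 142.04 = 474860 g = 474.9 kg.

474.9 kg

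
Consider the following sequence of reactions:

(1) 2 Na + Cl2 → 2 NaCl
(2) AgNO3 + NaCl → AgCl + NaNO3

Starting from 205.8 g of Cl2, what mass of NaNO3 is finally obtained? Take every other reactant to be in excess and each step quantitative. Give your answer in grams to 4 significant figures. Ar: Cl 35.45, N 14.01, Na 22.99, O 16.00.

493.5 g

M(Cl2) = 2(35.45) = 70.90 g/mol.
M(NaNO3) = 22.99 + 14.01 + 3(16.00) = 85.00 g/mol.
n(Cl2) = 205.80 / 70.90 = 2.9027 mol.
Step 1 gives a 1:2 ratio of Cl2 to NaCl, so n(NaCl) = 5.8054 mol.
In step 2 the NaCl:NaNO3 ratio is 1:1, so n(NaNO3) = 5.8054 mol.
Mass of NaNO3 = 5.8054 × 85.00 = 493.46 g.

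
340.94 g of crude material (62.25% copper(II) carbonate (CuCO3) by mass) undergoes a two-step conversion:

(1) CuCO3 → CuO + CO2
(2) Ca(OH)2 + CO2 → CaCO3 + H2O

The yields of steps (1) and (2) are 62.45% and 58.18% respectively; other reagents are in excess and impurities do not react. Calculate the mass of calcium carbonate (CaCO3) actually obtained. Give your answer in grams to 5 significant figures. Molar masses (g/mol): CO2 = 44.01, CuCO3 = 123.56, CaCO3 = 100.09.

62.465 g

Pure CuCO3 = 340.94 × 0.6225 = 212.235 g.
n(CuCO3) = 212.235 / 123.56 = 1.71767 mol.
Step 1 (CuCO3:CO2 = 1:1): theoretical n(CO2) = 1.71767 mol; at 62.45% yield, n(CO2) = 1.07268 mol.
Step 2 (CO2:CaCO3 = 1:1): theoretical n(CaCO3) = 1.07268 mol, so theoretical mass = 1.07268 × 100.09 = 107.365 g.
At 58.18% yield, actual mass of CaCO3 = 107.365 × 0.5818 = 62.4649 g.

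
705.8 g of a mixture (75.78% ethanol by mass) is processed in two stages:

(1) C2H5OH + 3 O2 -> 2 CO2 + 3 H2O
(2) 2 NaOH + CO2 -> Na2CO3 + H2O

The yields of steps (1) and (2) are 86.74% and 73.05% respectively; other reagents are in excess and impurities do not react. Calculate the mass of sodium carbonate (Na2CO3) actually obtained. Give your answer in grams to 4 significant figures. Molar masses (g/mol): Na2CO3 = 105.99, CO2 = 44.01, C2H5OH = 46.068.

1559 g

Pure C2H5OH = 705.8 × 0.7578 = 534.86 g.
n(C2H5OH) = 534.86 / 46.068 = 11.610 mol.
Step 1 (C2H5OH:CO2 = 1:2): theoretical n(CO2) = 23.220 mol; at 86.74% yield, n(CO2) = 20.141 mol.
Step 2 (CO2:Na2CO3 = 1:1): theoretical n(Na2CO3) = 20.141 mol, so theoretical mass = 20.141 × 105.99 = 2134.8 g.
At 73.05% yield, actual mass of Na2CO3 = 2134.8 × 0.7305 = 1559.4 g.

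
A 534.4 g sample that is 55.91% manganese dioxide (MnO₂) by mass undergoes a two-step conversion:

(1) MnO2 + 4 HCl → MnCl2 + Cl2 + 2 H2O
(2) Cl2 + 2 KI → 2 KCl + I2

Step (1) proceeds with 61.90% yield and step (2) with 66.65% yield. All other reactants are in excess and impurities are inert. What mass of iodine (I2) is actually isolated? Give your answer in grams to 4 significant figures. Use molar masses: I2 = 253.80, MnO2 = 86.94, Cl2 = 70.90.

Pure MnO2 = 534.4 × 0.5591 = 298.78 g.
n(MnO2) = 298.78 / 86.94 = 3.4367 mol.
Step 1 (MnO2:Cl2 = 1:1): theoretical n(Cl2) = 3.4367 mol; at 61.90% yield, n(Cl2) = 2.1273 mol.
Step 2 (Cl2:I2 = 1:1): theoretical n(I2) = 2.1273 mol, so theoretical mass = 2.1273 × 253.80 = 539.91 g.
At 66.65% yield, actual mass of I2 = 539.91 × 0.6665 = 359.85 g.

359.8 g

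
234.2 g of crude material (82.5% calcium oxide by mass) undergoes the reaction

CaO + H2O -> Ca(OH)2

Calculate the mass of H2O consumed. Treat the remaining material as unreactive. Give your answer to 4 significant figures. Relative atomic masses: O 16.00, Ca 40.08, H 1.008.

Mass of pure CaO = 234.2 g × 0.825 = 193.22 g.
M(CaO) = 40.08 + 16.00 = 56.08 g/mol.
M(H2O) = 2(1.008) + 16.00 = 18.016 g/mol.
n(CaO) = 193.22 g / 56.08 g/mol = 3.4453 mol.
From the equation the CaO:H2O mole ratio is 1:1, so n(H2O) = 3.4453 × 1/1 = 3.4453 mol.
Mass of H2O = 3.4453 mol × 18.016 g/mol = 62.071 g.

62.07 g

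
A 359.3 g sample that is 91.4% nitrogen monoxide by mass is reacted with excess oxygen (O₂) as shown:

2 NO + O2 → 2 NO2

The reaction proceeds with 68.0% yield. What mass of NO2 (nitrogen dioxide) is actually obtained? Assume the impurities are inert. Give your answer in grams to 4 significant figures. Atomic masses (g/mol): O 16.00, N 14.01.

Pure NO available = 359.3 g × 0.914 = 328.40 g.
M(NO) = 14.01 + 16.00 = 30.01 g/mol.
M(NO2) = 14.01 + 2(16.00) = 46.01 g/mol.
n(NO) = 328.40 g / 30.01 g/mol = 10.943 mol.
From the equation the NO:NO2 mole ratio is 2:2, so n(NO2) = 10.943 × 2/2 = 10.943 mol.
Mass of NO2 = 10.943 mol × 46.01 g/mol = 503.49 g.
Actual mass collected = 503.49 g × 0.680 = 342.37 g.

342.4 g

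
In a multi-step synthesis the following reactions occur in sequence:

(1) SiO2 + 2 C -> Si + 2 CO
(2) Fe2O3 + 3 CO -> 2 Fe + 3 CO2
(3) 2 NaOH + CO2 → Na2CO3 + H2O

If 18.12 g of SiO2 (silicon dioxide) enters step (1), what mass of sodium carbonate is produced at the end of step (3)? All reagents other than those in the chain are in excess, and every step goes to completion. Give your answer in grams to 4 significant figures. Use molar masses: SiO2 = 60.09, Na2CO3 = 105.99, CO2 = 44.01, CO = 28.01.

63.92 g

n(SiO2) = 18.12 / 60.09 = 0.30155 mol.
Reaction (1): SiO2→CO ratio 1:2 ⇒ n(CO) = 0.60310 mol.
Reaction (2): CO→CO2 ratio 3:3 ⇒ n(CO2) = 0.60310 mol.
Reaction (3): CO2→Na2CO3 ratio 1:1 ⇒ n(Na2CO3) = 0.60310 mol.
Mass of Na2CO3 = 0.60310 × 105.99 = 63.922 g.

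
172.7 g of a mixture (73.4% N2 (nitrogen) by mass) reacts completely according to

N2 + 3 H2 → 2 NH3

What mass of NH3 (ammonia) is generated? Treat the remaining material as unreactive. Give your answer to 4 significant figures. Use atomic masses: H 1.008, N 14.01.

154.1 g

Mass of pure N2 = 172.7 g × 0.734 = 126.76 g.
M(N2) = 2(14.01) = 28.02 g/mol.
M(NH3) = 14.01 + 3(1.008) = 17.034 g/mol.
n(N2) = 126.76 g / 28.02 g/mol = 4.5240 mol.
From the equation the N2:NH3 mole ratio is 1:2, so n(NH3) = 4.5240 × 2/1 = 9.0480 mol.
Mass of NH3 = 9.0480 mol × 17.034 g/mol = 154.12 g.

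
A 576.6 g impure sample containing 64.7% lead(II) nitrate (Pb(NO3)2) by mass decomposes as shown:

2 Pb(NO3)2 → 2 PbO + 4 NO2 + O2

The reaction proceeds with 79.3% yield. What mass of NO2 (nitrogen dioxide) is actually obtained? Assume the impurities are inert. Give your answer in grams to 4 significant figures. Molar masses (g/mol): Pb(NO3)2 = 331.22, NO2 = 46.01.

Pure Pb(NO3)2 available = 576.6 g × 0.647 = 373.06 g.
n(Pb(NO3)2) = 373.06 g / 331.22 g/mol = 1.1263 mol.
From the equation the Pb(NO3)2:NO2 mole ratio is 2:4, so n(NO2) = 1.1263 × 4/2 = 2.2526 mol.
Mass of NO2 = 2.2526 mol × 46.01 g/mol = 103.64 g.
Actual mass collected = 103.64 g × 0.793 = 82.190 g.

82.19 g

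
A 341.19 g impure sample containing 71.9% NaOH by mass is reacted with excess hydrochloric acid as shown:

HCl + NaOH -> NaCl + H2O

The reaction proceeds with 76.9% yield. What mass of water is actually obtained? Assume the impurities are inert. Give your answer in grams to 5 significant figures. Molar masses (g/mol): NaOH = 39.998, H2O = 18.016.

84.971 g

Pure NaOH available = 341.19 g × 0.719 = 245.316 g.
n(NaOH) = 245.316 g / 39.998 g/mol = 6.13320 mol.
From the equation the NaOH:H2O mole ratio is 1:1, so n(H2O) = 6.13320 × 1/1 = 6.13320 mol.
Mass of H2O = 6.13320 mol × 18.016 g/mol = 110.496 g.
Actual mass collected = 110.496 g × 0.769 = 84.9712 g.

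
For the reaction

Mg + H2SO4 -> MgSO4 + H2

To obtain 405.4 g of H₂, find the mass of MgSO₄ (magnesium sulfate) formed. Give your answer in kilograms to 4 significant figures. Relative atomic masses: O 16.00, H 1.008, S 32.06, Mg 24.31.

24.21 kg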